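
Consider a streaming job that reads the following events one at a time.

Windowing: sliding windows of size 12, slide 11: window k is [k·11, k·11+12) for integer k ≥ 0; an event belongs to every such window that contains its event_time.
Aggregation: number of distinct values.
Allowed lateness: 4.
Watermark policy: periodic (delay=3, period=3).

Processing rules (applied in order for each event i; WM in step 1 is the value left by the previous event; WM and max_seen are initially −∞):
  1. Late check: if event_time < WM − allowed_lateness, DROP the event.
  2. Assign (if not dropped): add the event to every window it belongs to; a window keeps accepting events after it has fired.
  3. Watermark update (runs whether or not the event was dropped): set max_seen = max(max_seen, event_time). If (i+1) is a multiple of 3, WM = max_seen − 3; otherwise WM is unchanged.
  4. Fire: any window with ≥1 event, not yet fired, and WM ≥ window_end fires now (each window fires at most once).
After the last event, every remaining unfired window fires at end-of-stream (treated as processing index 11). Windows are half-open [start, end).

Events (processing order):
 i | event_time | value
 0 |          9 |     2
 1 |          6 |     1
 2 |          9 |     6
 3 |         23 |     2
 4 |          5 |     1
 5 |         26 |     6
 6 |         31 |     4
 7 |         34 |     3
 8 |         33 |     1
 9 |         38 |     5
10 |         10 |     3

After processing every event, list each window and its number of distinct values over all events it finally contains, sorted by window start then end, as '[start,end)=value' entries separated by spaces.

[0,12)=3 [22,34)=4 [33,45)=3

i=0 t=9 v=2: → [0,12); WM=−∞
i=1 t=6 v=1: → [0,12); WM=−∞
i=2 t=9 v=6: → [0,12); WM=6
i=3 t=23 v=2: → [22,34); WM=6
i=4 t=5 v=1: → [0,12); WM=6
i=5 t=26 v=6: → [22,34); WM=23; [0,12) fires=3
i=6 t=31 v=4: → [22,34); WM=23
i=7 t=34 v=3: → [33,45); WM=23
i=8 t=33 v=1: → [33,45),[22,34); WM=31
i=9 t=38 v=5: → [33,45); WM=31
i=10 t=10 v=3: DROP (t<31-4); WM=31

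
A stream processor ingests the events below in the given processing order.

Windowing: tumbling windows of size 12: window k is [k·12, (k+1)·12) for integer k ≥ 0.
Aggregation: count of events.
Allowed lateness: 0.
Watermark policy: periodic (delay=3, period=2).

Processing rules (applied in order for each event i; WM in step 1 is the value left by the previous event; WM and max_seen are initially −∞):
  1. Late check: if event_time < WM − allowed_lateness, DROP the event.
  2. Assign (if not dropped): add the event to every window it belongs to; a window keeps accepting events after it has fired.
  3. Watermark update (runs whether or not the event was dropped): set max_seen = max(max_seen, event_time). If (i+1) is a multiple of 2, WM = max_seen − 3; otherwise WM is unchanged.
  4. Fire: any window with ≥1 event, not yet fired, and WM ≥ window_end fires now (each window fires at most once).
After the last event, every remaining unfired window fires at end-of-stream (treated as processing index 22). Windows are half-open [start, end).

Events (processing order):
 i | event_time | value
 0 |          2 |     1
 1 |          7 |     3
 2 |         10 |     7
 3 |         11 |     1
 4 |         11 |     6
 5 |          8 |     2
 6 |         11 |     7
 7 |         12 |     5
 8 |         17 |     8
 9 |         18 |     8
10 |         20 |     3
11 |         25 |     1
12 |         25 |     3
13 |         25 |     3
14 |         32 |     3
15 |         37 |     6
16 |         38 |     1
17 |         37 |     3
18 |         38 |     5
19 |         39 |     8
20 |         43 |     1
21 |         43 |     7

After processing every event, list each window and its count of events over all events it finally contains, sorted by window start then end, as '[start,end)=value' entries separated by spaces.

i=0 t=2 v=1: → [0,12); WM=−∞
i=1 t=7 v=3: → [0,12); WM=4
i=2 t=10 v=7: → [0,12); WM=4
i=3 t=11 v=1: → [0,12); WM=8
i=4 t=11 v=6: → [0,12); WM=8
i=5 t=8 v=2: → [0,12); WM=8
i=6 t=11 v=7: → [0,12); WM=8
i=7 t=12 v=5: → [12,24); WM=9
i=8 t=17 v=8: → [12,24); WM=9
i=9 t=18 v=8: → [12,24); WM=15; [0,12) fires=7
i=10 t=20 v=3: → [12,24); WM=15
i=11 t=25 v=1: → [24,36); WM=22
i=12 t=25 v=3: → [24,36); WM=22
i=13 t=25 v=3: → [24,36); WM=22
i=14 t=32 v=3: → [24,36); WM=22
i=15 t=37 v=6: → [36,48); WM=34; [12,24) fires=4
i=16 t=38 v=1: → [36,48); WM=34
i=17 t=37 v=3: → [36,48); WM=35
i=18 t=38 v=5: → [36,48); WM=35
i=19 t=39 v=8: → [36,48); WM=36; [24,36) fires=4
i=20 t=43 v=1: → [36,48); WM=36
i=21 t=43 v=7: → [36,48); WM=40

[0,12)=7 [12,24)=4 [24,36)=4 [36,48)=7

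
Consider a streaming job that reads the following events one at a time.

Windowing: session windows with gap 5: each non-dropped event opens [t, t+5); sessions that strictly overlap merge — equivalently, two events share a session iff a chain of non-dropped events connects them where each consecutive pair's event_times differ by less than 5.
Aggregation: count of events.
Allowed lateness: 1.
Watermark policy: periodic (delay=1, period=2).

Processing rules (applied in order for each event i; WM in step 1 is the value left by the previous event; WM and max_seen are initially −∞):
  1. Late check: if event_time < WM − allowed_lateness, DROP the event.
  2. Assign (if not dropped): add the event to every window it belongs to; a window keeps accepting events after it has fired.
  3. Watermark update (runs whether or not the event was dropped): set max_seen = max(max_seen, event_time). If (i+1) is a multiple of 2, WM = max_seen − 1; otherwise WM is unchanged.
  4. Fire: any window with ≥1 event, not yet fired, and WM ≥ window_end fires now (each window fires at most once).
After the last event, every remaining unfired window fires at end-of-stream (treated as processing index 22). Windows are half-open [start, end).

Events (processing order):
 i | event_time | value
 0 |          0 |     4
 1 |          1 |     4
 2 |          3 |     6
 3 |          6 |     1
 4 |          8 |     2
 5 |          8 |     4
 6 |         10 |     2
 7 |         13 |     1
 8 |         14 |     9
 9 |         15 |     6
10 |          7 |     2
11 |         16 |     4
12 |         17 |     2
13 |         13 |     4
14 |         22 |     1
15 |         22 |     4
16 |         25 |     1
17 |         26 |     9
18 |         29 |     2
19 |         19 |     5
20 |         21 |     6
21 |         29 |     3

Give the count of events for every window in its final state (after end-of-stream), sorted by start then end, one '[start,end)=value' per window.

i=0 t=0 v=4: → [0,5); WM=−∞
i=1 t=1 v=4: → [0,6); WM=0
i=2 t=3 v=6: → [0,8); WM=0
i=3 t=6 v=1: → [0,11); WM=5
i=4 t=8 v=2: → [0,13); WM=5
i=5 t=8 v=4: → [0,13); WM=7
i=6 t=10 v=2: → [0,15); WM=7
i=7 t=13 v=1: → [0,18); WM=12
i=8 t=14 v=9: → [0,19); WM=12
i=9 t=15 v=6: → [0,20); WM=14
i=10 t=7 v=2: DROP (t<14-1); WM=14
i=11 t=16 v=4: → [0,21); WM=15
i=12 t=17 v=2: → [0,22); WM=15
i=13 t=13 v=4: DROP (t<15-1); WM=16
i=14 t=22 v=1: → [22,27); WM=16
i=15 t=22 v=4: → [22,27); WM=21
i=16 t=25 v=1: → [22,30); WM=21
i=17 t=26 v=9: → [22,31); WM=25
i=18 t=29 v=2: → [22,34); WM=25
i=19 t=19 v=5: DROP (t<25-1); WM=28
i=20 t=21 v=6: DROP (t<28-1); WM=28
i=21 t=29 v=3: → [22,34); WM=28

[0,22)=12 [22,34)=6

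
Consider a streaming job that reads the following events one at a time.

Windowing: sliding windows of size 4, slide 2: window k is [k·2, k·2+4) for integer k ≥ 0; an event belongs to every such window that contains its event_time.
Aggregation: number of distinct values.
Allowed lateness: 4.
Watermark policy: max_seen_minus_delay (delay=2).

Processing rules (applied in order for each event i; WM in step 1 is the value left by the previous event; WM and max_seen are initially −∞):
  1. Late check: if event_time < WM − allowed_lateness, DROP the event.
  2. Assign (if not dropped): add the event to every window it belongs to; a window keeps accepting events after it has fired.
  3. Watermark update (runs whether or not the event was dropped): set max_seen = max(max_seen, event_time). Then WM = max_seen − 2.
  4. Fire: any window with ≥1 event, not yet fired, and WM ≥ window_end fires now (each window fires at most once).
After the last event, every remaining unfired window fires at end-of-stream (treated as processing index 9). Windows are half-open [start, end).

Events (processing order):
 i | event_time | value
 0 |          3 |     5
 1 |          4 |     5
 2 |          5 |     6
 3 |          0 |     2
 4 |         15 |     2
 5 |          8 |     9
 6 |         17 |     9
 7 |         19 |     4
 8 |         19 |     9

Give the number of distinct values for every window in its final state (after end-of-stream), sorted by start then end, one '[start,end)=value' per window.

i=0 t=3 v=5: → [2,6),[0,4); WM=1
i=1 t=4 v=5: → [4,8),[2,6); WM=2
i=2 t=5 v=6: → [4,8),[2,6); WM=3
i=3 t=0 v=2: → [0,4); WM=3
i=4 t=15 v=2: → [14,18),[12,16); WM=13; [0,4) fires=2 [2,6) fires=2 [4,8) fires=2
i=5 t=8 v=9: DROP (t<13-4); WM=13
i=6 t=17 v=9: → [16,20),[14,18); WM=15
i=7 t=19 v=4: → [18,22),[16,20); WM=17; [12,16) fires=1
i=8 t=19 v=9: → [18,22),[16,20); WM=17

[0,4)=2 [2,6)=2 [4,8)=2 [12,16)=1 [14,18)=2 [16,20)=2 [18,22)=2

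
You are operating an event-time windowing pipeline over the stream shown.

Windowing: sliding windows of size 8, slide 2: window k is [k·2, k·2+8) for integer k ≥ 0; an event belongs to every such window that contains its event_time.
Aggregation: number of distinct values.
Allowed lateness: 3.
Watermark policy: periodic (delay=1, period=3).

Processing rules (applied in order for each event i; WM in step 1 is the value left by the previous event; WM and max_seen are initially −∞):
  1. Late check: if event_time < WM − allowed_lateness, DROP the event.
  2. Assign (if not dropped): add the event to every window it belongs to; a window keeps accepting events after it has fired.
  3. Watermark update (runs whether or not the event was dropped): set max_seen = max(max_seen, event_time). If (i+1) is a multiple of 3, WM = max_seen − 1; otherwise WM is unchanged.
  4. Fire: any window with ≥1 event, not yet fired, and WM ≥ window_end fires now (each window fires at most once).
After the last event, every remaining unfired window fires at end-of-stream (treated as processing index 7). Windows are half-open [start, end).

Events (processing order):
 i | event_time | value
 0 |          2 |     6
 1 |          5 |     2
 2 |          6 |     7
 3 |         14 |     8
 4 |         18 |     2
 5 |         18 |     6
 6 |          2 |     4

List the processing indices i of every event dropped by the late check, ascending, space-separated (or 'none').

6

i=0 t=2 v=6: → [2,10),[0,8); WM=−∞
i=1 t=5 v=2: → [4,12),[2,10),[0,8); WM=−∞
i=2 t=6 v=7: → [6,14),[4,12),[2,10),[0,8); WM=5
i=3 t=14 v=8: → [14,22),[12,20),[10,18),[8,16); WM=5
i=4 t=18 v=2: → [18,26),[16,24),[14,22),[12,20); WM=5
i=5 t=18 v=6: → [18,26),[16,24),[14,22),[12,20); WM=17; [0,8) fires=3 [2,10) fires=3 [4,12) fires=2 [6,14) fires=1 [8,16) fires=1
i=6 t=2 v=4: DROP (t<17-3); WM=17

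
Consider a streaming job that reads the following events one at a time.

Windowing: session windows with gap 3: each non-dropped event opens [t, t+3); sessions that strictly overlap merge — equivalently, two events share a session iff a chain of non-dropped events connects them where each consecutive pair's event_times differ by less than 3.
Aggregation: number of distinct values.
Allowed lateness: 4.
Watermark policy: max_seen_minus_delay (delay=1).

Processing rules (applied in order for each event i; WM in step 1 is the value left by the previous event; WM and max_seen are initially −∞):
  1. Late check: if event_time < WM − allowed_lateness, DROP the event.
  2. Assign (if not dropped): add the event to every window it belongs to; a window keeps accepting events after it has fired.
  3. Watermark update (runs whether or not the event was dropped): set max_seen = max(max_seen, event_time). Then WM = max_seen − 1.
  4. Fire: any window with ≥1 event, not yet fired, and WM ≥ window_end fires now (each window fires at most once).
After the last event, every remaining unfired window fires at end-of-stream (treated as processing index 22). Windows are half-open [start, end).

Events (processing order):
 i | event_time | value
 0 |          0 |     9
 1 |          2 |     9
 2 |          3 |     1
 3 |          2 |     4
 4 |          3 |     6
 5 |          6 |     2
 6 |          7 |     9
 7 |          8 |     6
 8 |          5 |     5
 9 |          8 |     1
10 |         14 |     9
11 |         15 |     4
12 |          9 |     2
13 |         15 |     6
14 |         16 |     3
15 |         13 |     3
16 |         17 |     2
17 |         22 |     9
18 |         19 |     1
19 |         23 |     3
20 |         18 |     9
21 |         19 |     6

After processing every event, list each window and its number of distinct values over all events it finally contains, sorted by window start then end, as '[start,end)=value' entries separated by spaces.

[0,11)=6 [13,22)=6 [22,26)=2

i=0 t=0 v=9: → [0,3); WM=-1
i=1 t=2 v=9: → [0,5); WM=1
i=2 t=3 v=1: → [0,6); WM=2
i=3 t=2 v=4: → [0,6); WM=2
i=4 t=3 v=6: → [0,6); WM=2
i=5 t=6 v=2: → [6,9); WM=5
i=6 t=7 v=9: → [6,10); WM=6
i=7 t=8 v=6: → [6,11); WM=7
i=8 t=5 v=5: → [0,11); WM=7
i=9 t=8 v=1: → [0,11); WM=7
i=10 t=14 v=9: → [14,17); WM=13
i=11 t=15 v=4: → [14,18); WM=14
i=12 t=9 v=2: DROP (t<14-4); WM=14
i=13 t=15 v=6: → [14,18); WM=14
i=14 t=16 v=3: → [14,19); WM=15
i=15 t=13 v=3: → [13,19); WM=15
i=16 t=17 v=2: → [13,20); WM=16
i=17 t=22 v=9: → [22,25); WM=21
i=18 t=19 v=1: → [13,22); WM=21
i=19 t=23 v=3: → [22,26); WM=22
i=20 t=18 v=9: → [13,22); WM=22
i=21 t=19 v=6: → [13,22); WM=22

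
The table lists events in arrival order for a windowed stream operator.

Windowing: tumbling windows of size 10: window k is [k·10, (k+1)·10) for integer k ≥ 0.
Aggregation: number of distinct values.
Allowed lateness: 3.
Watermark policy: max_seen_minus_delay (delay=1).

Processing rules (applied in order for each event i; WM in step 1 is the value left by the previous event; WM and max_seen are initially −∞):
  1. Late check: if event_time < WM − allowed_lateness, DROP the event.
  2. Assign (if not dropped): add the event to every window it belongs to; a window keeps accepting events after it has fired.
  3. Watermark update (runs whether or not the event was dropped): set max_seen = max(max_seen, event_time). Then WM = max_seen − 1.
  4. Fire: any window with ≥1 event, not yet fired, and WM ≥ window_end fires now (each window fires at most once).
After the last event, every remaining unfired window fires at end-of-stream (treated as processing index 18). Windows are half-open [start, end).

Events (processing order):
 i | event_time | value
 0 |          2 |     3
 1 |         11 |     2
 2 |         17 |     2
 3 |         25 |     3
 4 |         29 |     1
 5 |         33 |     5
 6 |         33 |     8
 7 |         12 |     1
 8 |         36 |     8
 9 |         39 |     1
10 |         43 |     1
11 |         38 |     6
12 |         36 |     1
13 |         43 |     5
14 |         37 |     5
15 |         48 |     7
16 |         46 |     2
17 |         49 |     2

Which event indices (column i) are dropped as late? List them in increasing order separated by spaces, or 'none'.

i=0 t=2 v=3: → [0,10); WM=1
i=1 t=11 v=2: → [10,20); WM=10; [0,10) fires=1
i=2 t=17 v=2: → [10,20); WM=16
i=3 t=25 v=3: → [20,30); WM=24; [10,20) fires=1
i=4 t=29 v=1: → [20,30); WM=28
i=5 t=33 v=5: → [30,40); WM=32; [20,30) fires=2
i=6 t=33 v=8: → [30,40); WM=32
i=7 t=12 v=1: DROP (t<32-3); WM=32
i=8 t=36 v=8: → [30,40); WM=35
i=9 t=39 v=1: → [30,40); WM=38
i=10 t=43 v=1: → [40,50); WM=42; [30,40) fires=3
i=11 t=38 v=6: DROP (t<42-3); WM=42
i=12 t=36 v=1: DROP (t<42-3); WM=42
i=13 t=43 v=5: → [40,50); WM=42
i=14 t=37 v=5: DROP (t<42-3); WM=42
i=15 t=48 v=7: → [40,50); WM=47
i=16 t=46 v=2: → [40,50); WM=47
i=17 t=49 v=2: → [40,50); WM=48

7 11 12 14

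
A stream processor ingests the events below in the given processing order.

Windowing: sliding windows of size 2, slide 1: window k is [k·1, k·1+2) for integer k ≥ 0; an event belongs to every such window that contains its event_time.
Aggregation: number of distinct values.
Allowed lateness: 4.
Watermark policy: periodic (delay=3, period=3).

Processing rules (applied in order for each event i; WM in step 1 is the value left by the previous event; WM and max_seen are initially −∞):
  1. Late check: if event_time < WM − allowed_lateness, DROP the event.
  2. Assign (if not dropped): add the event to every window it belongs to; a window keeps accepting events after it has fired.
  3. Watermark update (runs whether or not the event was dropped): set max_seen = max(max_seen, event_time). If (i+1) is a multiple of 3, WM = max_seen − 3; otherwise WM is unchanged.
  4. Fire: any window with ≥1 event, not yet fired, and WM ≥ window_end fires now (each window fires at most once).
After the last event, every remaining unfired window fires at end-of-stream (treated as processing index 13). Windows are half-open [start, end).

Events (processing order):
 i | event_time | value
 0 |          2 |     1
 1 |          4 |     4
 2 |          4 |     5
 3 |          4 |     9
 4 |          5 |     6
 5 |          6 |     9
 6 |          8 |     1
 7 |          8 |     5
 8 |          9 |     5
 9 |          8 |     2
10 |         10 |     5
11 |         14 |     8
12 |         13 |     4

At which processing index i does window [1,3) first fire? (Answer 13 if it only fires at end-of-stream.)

5

i=0 t=2 v=1: → [2,4),[1,3); WM=−∞
i=1 t=4 v=4: → [4,6),[3,5); WM=−∞
i=2 t=4 v=5: → [4,6),[3,5); WM=1
i=3 t=4 v=9: → [4,6),[3,5); WM=1
i=4 t=5 v=6: → [5,7),[4,6); WM=1
i=5 t=6 v=9: → [6,8),[5,7); WM=3; [1,3) fires=1
i=6 t=8 v=1: → [8,10),[7,9); WM=3
i=7 t=8 v=5: → [8,10),[7,9); WM=3
i=8 t=9 v=5: → [9,11),[8,10); WM=6; [2,4) fires=1 [3,5) fires=3 [4,6) fires=4
i=9 t=8 v=2: → [8,10),[7,9); WM=6
i=10 t=10 v=5: → [10,12),[9,11); WM=6
i=11 t=14 v=8: → [14,16),[13,15); WM=11; [5,7) fires=2 [6,8) fires=1 [7,9) fires=3 [8,10) fires=3 [9,11) fires=1
i=12 t=13 v=4: → [13,15),[12,14); WM=11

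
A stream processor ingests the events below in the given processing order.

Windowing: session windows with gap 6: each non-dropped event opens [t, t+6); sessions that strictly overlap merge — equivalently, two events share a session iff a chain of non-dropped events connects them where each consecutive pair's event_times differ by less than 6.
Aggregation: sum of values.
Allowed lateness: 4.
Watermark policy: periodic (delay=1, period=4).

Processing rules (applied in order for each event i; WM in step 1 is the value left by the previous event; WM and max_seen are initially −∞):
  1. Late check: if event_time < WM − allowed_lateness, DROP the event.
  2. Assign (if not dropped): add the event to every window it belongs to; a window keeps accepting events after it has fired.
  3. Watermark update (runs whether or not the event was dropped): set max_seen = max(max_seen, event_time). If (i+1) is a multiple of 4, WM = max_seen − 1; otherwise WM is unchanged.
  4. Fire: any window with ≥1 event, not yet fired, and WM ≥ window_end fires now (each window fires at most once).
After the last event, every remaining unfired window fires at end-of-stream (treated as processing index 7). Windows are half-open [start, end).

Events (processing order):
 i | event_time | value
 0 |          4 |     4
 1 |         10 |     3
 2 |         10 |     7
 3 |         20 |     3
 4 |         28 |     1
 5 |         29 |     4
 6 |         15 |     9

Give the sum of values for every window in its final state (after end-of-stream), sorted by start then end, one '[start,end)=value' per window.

i=0 t=4 v=4: → [4,10); WM=−∞
i=1 t=10 v=3: → [10,16); WM=−∞
i=2 t=10 v=7: → [10,16); WM=−∞
i=3 t=20 v=3: → [20,26); WM=19
i=4 t=28 v=1: → [28,34); WM=19
i=5 t=29 v=4: → [28,35); WM=19
i=6 t=15 v=9: → [10,26); WM=19

[4,10)=4 [10,26)=22 [28,35)=5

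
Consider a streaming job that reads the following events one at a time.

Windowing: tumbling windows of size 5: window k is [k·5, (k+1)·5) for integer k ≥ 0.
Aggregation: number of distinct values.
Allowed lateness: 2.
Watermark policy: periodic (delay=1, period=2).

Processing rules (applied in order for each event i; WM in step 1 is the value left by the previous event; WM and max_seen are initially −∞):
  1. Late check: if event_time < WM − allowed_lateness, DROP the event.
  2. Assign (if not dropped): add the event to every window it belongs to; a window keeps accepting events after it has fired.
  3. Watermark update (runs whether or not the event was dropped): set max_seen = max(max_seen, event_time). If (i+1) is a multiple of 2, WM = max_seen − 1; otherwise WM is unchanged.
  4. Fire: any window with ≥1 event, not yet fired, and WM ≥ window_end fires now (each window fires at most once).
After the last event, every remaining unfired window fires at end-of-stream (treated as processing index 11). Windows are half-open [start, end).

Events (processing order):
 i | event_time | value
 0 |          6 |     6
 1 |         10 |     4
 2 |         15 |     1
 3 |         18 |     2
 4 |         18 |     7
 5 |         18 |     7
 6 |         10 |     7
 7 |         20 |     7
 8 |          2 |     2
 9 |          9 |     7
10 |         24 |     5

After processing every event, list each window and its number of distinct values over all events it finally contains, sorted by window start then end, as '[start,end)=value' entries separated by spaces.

i=0 t=6 v=6: → [5,10); WM=−∞
i=1 t=10 v=4: → [10,15); WM=9
i=2 t=15 v=1: → [15,20); WM=9
i=3 t=18 v=2: → [15,20); WM=17; [5,10) fires=1 [10,15) fires=1
i=4 t=18 v=7: → [15,20); WM=17
i=5 t=18 v=7: → [15,20); WM=17
i=6 t=10 v=7: DROP (t<17-2); WM=17
i=7 t=20 v=7: → [20,25); WM=19
i=8 t=2 v=2: DROP (t<19-2); WM=19
i=9 t=9 v=7: DROP (t<19-2); WM=19
i=10 t=24 v=5: → [20,25); WM=19

[5,10)=1 [10,15)=1 [15,20)=3 [20,25)=2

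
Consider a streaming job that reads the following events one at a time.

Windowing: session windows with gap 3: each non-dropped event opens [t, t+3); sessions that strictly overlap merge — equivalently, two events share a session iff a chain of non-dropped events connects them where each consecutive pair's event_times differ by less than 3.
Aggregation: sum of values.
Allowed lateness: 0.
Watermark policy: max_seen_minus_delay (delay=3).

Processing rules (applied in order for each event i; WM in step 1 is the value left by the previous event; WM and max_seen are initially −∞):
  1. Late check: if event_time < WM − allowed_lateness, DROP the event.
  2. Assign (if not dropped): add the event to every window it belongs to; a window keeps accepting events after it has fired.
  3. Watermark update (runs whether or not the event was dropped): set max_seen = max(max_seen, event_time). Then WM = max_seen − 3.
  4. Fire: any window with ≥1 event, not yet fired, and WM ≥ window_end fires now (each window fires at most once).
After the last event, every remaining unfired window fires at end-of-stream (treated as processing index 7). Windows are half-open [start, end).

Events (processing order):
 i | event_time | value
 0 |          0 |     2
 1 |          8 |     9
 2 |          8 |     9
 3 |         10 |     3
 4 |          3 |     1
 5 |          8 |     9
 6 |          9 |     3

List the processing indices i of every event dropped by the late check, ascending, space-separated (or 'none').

i=0 t=0 v=2: → [0,3); WM=-3
i=1 t=8 v=9: → [8,11); WM=5
i=2 t=8 v=9: → [8,11); WM=5
i=3 t=10 v=3: → [8,13); WM=7
i=4 t=3 v=1: DROP (t<7-0); WM=7
i=5 t=8 v=9: → [8,13); WM=7
i=6 t=9 v=3: → [8,13); WM=7

4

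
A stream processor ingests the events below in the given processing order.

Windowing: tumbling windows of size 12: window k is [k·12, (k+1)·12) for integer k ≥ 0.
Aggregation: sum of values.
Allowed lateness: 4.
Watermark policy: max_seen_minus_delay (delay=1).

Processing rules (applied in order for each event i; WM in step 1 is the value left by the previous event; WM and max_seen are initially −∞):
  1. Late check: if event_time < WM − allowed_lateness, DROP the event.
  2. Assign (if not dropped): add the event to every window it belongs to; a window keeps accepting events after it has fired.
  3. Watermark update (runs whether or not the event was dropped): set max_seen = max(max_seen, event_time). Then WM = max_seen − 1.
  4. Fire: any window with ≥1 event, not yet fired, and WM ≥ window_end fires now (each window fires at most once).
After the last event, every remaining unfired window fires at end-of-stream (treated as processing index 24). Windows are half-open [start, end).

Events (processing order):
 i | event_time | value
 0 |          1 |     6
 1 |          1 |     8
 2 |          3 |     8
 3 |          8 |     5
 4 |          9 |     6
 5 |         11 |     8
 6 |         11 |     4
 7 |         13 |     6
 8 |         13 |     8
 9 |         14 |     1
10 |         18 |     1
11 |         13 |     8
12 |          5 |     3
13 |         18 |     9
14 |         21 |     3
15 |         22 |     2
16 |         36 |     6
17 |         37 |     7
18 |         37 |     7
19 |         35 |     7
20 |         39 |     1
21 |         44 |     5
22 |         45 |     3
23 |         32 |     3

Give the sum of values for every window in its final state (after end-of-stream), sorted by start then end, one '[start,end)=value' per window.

i=0 t=1 v=6: → [0,12); WM=0
i=1 t=1 v=8: → [0,12); WM=0
i=2 t=3 v=8: → [0,12); WM=2
i=3 t=8 v=5: → [0,12); WM=7
i=4 t=9 v=6: → [0,12); WM=8
i=5 t=11 v=8: → [0,12); WM=10
i=6 t=11 v=4: → [0,12); WM=10
i=7 t=13 v=6: → [12,24); WM=12; [0,12) fires=45
i=8 t=13 v=8: → [12,24); WM=12
i=9 t=14 v=1: → [12,24); WM=13
i=10 t=18 v=1: → [12,24); WM=17
i=11 t=13 v=8: → [12,24); WM=17
i=12 t=5 v=3: DROP (t<17-4); WM=17
i=13 t=18 v=9: → [12,24); WM=17
i=14 t=21 v=3: → [12,24); WM=20
i=15 t=22 v=2: → [12,24); WM=21
i=16 t=36 v=6: → [36,48); WM=35; [12,24) fires=38
i=17 t=37 v=7: → [36,48); WM=36
i=18 t=37 v=7: → [36,48); WM=36
i=19 t=35 v=7: → [24,36); WM=36; [24,36) fires=7
i=20 t=39 v=1: → [36,48); WM=38
i=21 t=44 v=5: → [36,48); WM=43
i=22 t=45 v=3: → [36,48); WM=44
i=23 t=32 v=3: DROP (t<44-4); WM=44

[0,12)=45 [12,24)=38 [24,36)=7 [36,48)=29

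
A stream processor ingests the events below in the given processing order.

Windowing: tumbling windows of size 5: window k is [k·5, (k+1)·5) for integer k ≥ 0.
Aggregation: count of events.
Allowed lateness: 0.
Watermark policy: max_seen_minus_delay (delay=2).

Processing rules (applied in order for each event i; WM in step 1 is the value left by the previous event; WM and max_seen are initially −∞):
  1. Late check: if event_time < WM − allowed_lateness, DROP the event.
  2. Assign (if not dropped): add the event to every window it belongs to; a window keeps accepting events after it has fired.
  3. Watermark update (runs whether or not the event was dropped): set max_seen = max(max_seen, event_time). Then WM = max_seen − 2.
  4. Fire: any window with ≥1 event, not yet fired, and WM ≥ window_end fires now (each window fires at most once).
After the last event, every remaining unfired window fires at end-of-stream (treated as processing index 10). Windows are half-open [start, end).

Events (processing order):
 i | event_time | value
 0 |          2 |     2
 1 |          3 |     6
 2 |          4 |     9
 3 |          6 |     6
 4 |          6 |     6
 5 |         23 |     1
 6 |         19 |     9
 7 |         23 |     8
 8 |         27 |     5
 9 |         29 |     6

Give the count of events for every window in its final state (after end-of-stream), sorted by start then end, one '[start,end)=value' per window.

[0,5)=3 [5,10)=2 [20,25)=2 [25,30)=2

i=0 t=2 v=2: → [0,5); WM=0
i=1 t=3 v=6: → [0,5); WM=1
i=2 t=4 v=9: → [0,5); WM=2
i=3 t=6 v=6: → [5,10); WM=4
i=4 t=6 v=6: → [5,10); WM=4
i=5 t=23 v=1: → [20,25); WM=21; [0,5) fires=3 [5,10) fires=2
i=6 t=19 v=9: DROP (t<21-0); WM=21
i=7 t=23 v=8: → [20,25); WM=21
i=8 t=27 v=5: → [25,30); WM=25; [20,25) fires=2
i=9 t=29 v=6: → [25,30); WM=27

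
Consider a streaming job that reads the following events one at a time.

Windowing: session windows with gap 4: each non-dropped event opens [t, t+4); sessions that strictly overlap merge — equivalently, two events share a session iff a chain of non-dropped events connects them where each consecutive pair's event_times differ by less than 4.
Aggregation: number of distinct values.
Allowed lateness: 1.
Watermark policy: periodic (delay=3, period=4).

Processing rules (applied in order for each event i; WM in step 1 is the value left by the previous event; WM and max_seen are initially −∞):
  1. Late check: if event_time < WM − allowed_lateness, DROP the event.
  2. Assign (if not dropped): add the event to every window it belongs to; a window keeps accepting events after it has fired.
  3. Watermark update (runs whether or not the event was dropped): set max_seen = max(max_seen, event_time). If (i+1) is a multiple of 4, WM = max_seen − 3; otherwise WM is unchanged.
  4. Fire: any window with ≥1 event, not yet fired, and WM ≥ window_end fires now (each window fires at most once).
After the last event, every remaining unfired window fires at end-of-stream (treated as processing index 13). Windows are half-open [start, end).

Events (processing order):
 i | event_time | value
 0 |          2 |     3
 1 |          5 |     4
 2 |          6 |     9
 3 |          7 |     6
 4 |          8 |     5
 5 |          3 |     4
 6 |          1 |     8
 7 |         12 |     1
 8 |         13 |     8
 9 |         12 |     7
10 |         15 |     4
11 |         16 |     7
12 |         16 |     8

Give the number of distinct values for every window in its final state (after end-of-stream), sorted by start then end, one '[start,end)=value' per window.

[2,12)=5 [12,20)=4

i=0 t=2 v=3: → [2,6); WM=−∞
i=1 t=5 v=4: → [2,9); WM=−∞
i=2 t=6 v=9: → [2,10); WM=−∞
i=3 t=7 v=6: → [2,11); WM=4
i=4 t=8 v=5: → [2,12); WM=4
i=5 t=3 v=4: → [2,12); WM=4
i=6 t=1 v=8: DROP (t<4-1); WM=4
i=7 t=12 v=1: → [12,16); WM=9
i=8 t=13 v=8: → [12,17); WM=9
i=9 t=12 v=7: → [12,17); WM=9
i=10 t=15 v=4: → [12,19); WM=9
i=11 t=16 v=7: → [12,20); WM=13
i=12 t=16 v=8: → [12,20); WM=13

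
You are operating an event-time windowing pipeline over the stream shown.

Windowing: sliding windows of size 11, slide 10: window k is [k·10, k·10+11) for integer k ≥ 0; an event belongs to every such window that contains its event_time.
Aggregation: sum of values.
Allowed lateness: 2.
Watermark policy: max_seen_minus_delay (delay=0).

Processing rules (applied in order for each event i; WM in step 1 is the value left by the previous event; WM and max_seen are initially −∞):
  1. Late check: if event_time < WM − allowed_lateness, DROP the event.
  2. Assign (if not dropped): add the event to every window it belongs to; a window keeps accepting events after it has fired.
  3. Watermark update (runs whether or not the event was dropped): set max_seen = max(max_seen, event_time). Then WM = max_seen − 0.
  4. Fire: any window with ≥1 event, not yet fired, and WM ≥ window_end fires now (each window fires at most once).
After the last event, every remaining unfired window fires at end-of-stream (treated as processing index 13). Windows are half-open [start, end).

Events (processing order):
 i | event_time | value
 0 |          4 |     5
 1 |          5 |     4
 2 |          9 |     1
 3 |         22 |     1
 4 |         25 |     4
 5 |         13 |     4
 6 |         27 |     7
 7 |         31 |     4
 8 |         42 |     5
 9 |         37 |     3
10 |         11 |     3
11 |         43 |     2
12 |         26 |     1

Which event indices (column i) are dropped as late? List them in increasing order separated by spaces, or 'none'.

i=0 t=4 v=5: → [0,11); WM=4
i=1 t=5 v=4: → [0,11); WM=5
i=2 t=9 v=1: → [0,11); WM=9
i=3 t=22 v=1: → [20,31); WM=22; [0,11) fires=10
i=4 t=25 v=4: → [20,31); WM=25
i=5 t=13 v=4: DROP (t<25-2); WM=25
i=6 t=27 v=7: → [20,31); WM=27
i=7 t=31 v=4: → [30,41); WM=31; [20,31) fires=12
i=8 t=42 v=5: → [40,51); WM=42; [30,41) fires=4
i=9 t=37 v=3: DROP (t<42-2); WM=42
i=10 t=11 v=3: DROP (t<42-2); WM=42
i=11 t=43 v=2: → [40,51); WM=43
i=12 t=26 v=1: DROP (t<43-2); WM=43

5 9 10 12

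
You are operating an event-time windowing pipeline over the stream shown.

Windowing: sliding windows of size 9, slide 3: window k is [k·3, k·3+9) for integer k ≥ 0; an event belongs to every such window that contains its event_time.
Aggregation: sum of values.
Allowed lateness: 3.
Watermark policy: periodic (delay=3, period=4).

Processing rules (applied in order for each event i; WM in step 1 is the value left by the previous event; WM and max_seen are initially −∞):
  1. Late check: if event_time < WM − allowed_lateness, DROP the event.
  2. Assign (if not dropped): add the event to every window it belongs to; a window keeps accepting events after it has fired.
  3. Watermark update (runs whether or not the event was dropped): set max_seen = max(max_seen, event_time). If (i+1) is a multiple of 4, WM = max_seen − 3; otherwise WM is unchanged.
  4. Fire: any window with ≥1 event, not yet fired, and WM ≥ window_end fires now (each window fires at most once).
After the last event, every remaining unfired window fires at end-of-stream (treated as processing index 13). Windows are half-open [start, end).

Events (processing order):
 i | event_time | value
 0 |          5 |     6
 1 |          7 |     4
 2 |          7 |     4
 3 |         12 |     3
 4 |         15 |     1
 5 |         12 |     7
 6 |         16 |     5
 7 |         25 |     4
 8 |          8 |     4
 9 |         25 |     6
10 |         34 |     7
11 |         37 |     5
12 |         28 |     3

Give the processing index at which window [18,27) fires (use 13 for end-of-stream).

11

i=0 t=5 v=6: → [3,12),[0,9); WM=−∞
i=1 t=7 v=4: → [6,15),[3,12),[0,9); WM=−∞
i=2 t=7 v=4: → [6,15),[3,12),[0,9); WM=−∞
i=3 t=12 v=3: → [12,21),[9,18),[6,15); WM=9; [0,9) fires=14
i=4 t=15 v=1: → [15,24),[12,21),[9,18); WM=9
i=5 t=12 v=7: → [12,21),[9,18),[6,15); WM=9
i=6 t=16 v=5: → [15,24),[12,21),[9,18); WM=9
i=7 t=25 v=4: → [24,33),[21,30),[18,27); WM=22; [3,12) fires=14 [6,15) fires=18 [9,18) fires=16 [12,21) fires=16
i=8 t=8 v=4: DROP (t<22-3); WM=22
i=9 t=25 v=6: → [24,33),[21,30),[18,27); WM=22
i=10 t=34 v=7: → [33,42),[30,39),[27,36); WM=22
i=11 t=37 v=5: → [36,45),[33,42),[30,39); WM=34; [15,24) fires=6 [18,27) fires=10 [21,30) fires=10 [24,33) fires=10
i=12 t=28 v=3: DROP (t<34-3); WM=34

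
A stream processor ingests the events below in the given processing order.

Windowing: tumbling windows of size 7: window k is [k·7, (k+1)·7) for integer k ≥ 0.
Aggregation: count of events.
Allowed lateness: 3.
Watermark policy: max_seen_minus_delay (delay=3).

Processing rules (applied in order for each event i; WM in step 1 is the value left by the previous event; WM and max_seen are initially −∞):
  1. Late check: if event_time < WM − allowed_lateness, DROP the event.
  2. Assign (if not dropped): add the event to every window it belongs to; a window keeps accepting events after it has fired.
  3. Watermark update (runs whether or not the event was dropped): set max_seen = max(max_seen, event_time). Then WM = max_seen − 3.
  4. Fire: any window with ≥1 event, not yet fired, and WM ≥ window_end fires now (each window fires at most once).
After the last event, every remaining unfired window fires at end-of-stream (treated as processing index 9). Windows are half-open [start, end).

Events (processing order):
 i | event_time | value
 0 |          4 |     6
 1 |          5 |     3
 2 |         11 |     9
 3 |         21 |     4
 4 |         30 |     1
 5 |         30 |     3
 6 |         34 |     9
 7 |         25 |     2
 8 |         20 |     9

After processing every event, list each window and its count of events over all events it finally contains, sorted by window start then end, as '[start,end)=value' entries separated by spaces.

[0,7)=2 [7,14)=1 [21,28)=1 [28,35)=3

i=0 t=4 v=6: → [0,7); WM=1
i=1 t=5 v=3: → [0,7); WM=2
i=2 t=11 v=9: → [7,14); WM=8; [0,7) fires=2
i=3 t=21 v=4: → [21,28); WM=18; [7,14) fires=1
i=4 t=30 v=1: → [28,35); WM=27
i=5 t=30 v=3: → [28,35); WM=27
i=6 t=34 v=9: → [28,35); WM=31; [21,28) fires=1
i=7 t=25 v=2: DROP (t<31-3); WM=31
i=8 t=20 v=9: DROP (t<31-3); WM=31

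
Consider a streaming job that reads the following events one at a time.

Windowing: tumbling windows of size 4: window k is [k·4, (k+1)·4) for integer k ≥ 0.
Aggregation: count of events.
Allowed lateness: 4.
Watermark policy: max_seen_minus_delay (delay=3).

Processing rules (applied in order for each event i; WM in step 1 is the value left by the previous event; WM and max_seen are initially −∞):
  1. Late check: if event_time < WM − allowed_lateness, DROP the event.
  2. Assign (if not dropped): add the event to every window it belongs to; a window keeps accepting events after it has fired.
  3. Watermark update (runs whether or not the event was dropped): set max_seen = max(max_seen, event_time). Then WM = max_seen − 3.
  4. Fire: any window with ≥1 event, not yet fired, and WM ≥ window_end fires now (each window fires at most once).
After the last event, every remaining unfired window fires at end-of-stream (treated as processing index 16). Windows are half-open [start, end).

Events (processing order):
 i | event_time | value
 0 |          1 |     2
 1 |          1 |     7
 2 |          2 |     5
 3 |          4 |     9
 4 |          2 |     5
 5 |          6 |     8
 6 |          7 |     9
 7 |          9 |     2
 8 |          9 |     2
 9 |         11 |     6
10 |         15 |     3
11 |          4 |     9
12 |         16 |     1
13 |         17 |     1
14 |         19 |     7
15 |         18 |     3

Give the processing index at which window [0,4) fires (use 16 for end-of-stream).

6

i=0 t=1 v=2: → [0,4); WM=-2
i=1 t=1 v=7: → [0,4); WM=-2
i=2 t=2 v=5: → [0,4); WM=-1
i=3 t=4 v=9: → [4,8); WM=1
i=4 t=2 v=5: → [0,4); WM=1
i=5 t=6 v=8: → [4,8); WM=3
i=6 t=7 v=9: → [4,8); WM=4; [0,4) fires=4
i=7 t=9 v=2: → [8,12); WM=6
i=8 t=9 v=2: → [8,12); WM=6
i=9 t=11 v=6: → [8,12); WM=8; [4,8) fires=3
i=10 t=15 v=3: → [12,16); WM=12; [8,12) fires=3
i=11 t=4 v=9: DROP (t<12-4); WM=12
i=12 t=16 v=1: → [16,20); WM=13
i=13 t=17 v=1: → [16,20); WM=14
i=14 t=19 v=7: → [16,20); WM=16; [12,16) fires=1
i=15 t=18 v=3: → [16,20); WM=16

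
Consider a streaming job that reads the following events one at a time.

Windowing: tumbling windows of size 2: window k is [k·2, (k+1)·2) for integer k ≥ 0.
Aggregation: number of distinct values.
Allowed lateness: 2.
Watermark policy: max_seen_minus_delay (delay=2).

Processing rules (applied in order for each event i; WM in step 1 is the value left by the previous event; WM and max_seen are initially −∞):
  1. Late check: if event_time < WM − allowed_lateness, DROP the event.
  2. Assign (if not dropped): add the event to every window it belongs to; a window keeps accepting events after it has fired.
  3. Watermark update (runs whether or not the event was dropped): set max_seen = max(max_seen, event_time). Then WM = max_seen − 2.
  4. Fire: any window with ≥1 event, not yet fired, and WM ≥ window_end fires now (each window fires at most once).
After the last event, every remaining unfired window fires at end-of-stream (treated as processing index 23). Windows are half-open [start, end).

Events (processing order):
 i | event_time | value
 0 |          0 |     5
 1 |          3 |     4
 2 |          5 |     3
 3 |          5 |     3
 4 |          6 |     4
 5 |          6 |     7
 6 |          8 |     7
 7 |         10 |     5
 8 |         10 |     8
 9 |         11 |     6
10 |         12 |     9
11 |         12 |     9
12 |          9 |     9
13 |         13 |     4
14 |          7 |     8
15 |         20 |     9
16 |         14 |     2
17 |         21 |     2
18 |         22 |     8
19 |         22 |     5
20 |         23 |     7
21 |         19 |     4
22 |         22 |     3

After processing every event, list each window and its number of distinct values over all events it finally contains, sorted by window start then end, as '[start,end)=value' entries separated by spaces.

i=0 t=0 v=5: → [0,2); WM=-2
i=1 t=3 v=4: → [2,4); WM=1
i=2 t=5 v=3: → [4,6); WM=3; [0,2) fires=1
i=3 t=5 v=3: → [4,6); WM=3
i=4 t=6 v=4: → [6,8); WM=4; [2,4) fires=1
i=5 t=6 v=7: → [6,8); WM=4
i=6 t=8 v=7: → [8,10); WM=6; [4,6) fires=1
i=7 t=10 v=5: → [10,12); WM=8; [6,8) fires=2
i=8 t=10 v=8: → [10,12); WM=8
i=9 t=11 v=6: → [10,12); WM=9
i=10 t=12 v=9: → [12,14); WM=10; [8,10) fires=1
i=11 t=12 v=9: → [12,14); WM=10
i=12 t=9 v=9: → [8,10); WM=10
i=13 t=13 v=4: → [12,14); WM=11
i=14 t=7 v=8: DROP (t<11-2); WM=11
i=15 t=20 v=9: → [20,22); WM=18; [10,12) fires=3 [12,14) fires=2
i=16 t=14 v=2: DROP (t<18-2); WM=18
i=17 t=21 v=2: → [20,22); WM=19
i=18 t=22 v=8: → [22,24); WM=20
i=19 t=22 v=5: → [22,24); WM=20
i=20 t=23 v=7: → [22,24); WM=21
i=21 t=19 v=4: → [18,20); WM=21; [18,20) fires=1
i=22 t=22 v=3: → [22,24); WM=21

[0,2)=1 [2,4)=1 [4,6)=1 [6,8)=2 [8,10)=2 [10,12)=3 [12,14)=2 [18,20)=1 [20,22)=2 [22,24)=4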